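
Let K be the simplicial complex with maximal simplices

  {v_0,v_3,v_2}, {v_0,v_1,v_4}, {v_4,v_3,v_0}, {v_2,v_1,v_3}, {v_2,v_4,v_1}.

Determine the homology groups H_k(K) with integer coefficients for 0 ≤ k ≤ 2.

Fix the vertex order v_0 < v_1 < v_2 < v_3 < v_4 and write every simplex with vertices in increasing order. Then dim K = 2 and the simplices of K are:

  0-simplices (5): [v_0], [v_1], [v_2], [v_3], [v_4]
  1-simplices (10): [v_0,v_1], [v_0,v_2], [v_0,v_3], [v_0,v_4], [v_1,v_2], [v_1,v_3], [v_1,v_4], [v_2,v_3], [v_2,v_4], [v_3,v_4]
  2-simplices (5): [v_0,v_1,v_4], [v_0,v_2,v_3], [v_0,v_3,v_4], [v_1,v_2,v_3], [v_1,v_2,v_4]

Hence C_0 ≅ Z^5, C_1 ≅ Z^10, C_2 ≅ Z^5.

The boundary map ∂_1: C_1 → C_0 is given by ∂[p,q] = [q] − [p]. For instance
  ∂[v_0,v_4] = [v_4] − [v_0].
As a 5×10 matrix over Z this has rank 4, with invariant factors (1,1,1,1).

Boundary ∂_2: C_2 → C_1 maps a triangle to the signed sum of its edges. For instance
  ∂[v_0,v_2,v_3] = [v_2,v_3] − [v_0,v_3] + [v_0,v_2],
  ∂[v_0,v_1,v_4] = [v_1,v_4] − [v_0,v_4] + [v_0,v_1].
The 10×5 boundary matrix has rank 5 and Smith normal form diag(1,1,1,1,1).

Computing H_k = (kernel of ∂_k) / (image of ∂_{k+1}):

  H_0: rank C_0 − rank ∂_1 = 5 − 4 = 1, and the invariant factors of ∂_1 are all 1, so H_0 ≅ Z.
  H_1: rank ker ∂_1 − rank ∂_2 = (10 − 4) − 5 = 1, and the invariant factors of ∂_2 are all 1, so H_1 ≅ Z.
  H_2: rank ker ∂_2 − rank ∂_3 = (5 − 5) − 0 = 0, and there is no ∂_3, so H_2 ≅ 0.

(K is a triangulation of the Möbius band.)

H_0 ≅ Z,  H_1 ≅ Z,  H_2 = 0.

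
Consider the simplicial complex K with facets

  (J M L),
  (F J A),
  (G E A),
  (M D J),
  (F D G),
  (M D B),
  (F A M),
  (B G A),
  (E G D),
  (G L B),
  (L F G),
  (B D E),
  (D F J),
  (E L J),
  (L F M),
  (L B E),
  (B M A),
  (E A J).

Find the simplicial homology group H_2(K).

H_2 = 0.

Take the total order A < B < D < E < F < G < J < L < M on the vertex set. Then K (dimension 2) consists of the simplices:

  0-simplices (9): A, B, D, E, F, G, J, L, M
  1-simplices (27): AB, AE, AF, AG, AJ, AM, BD, BE, BG, BL, BM, DE, DF, DG, DJ, DM, EG, EJ, EL, FG, FJ, FL, FM, GL, JL, JM, LM
  2-simplices (18): ABG, ABM, AEG, AEJ, AFJ, AFM, BDE, BDM, BEL, BGL, DEG, DFG, DFJ, DJM, EJL, FGL, FLM, JLM

giving chain groups C_0 ≅ Z^9, C_1 ≅ Z^27, C_2 ≅ Z^18.

The boundary map ∂_1: C_1 → C_0 maps an edge to its endpoints' difference, ∂[p,q] = q − p.
The 9×27 boundary matrix has rank 8 and Smith normal form diag(1,1,1,1,1,1,1,1).

Boundary ∂_2: C_2 → C_1 maps a triangle to the signed sum of its edges. For instance
  ∂AFM = FM − AM + AF,
  ∂DEG = EG − DG + DE.
The resulting 27×18 matrix has rank 18, and its Smith normal form has invariant factors (1,1,1,1,1,1,1,1,1,1,1,1,1,1,1,1,1,2).

From H_k ≅ ker(∂_k) / im(∂_{k+1}) we obtain:

  H_2: rank ker ∂_2 − rank ∂_3 = (18 − 18) − 0 = 0, and there is no ∂_3, so H_2 = 0.

(K is a triangulation of the Klein bottle.)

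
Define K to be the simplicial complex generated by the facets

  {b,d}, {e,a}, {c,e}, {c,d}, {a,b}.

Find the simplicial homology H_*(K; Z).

Take the total order a < b < c < d < e on the vertex set. Then K (dimension 1) consists of the simplices:

  0-simplices (5): a, b, c, d, e
  1-simplices (5): ab, ae, bd, cd, ce

Hence C_0 ≅ Z^5, C_1 ≅ Z^5.

∂_1: C_1 → C_0 is given by ∂[p,q] = [q] − [p]. For instance
  ∂ce = e − c.
The resulting 5×5 matrix has rank 4, and its Smith normal form has invariant factors (1,1,1,1).

Now H_k = ker ∂_k / im ∂_{k+1}, so:

  H_0: rank C_0 − rank ∂_1 = 5 − 4 = 1, and the invariant factors of ∂_1 are all 1, so H_0 = Z.
  H_1: rank ker ∂_1 − rank ∂_2 = (5 − 4) − 0 = 1, and there is no ∂_2, so H_1 = Z.

H_0 = Z,  H_1 = Z.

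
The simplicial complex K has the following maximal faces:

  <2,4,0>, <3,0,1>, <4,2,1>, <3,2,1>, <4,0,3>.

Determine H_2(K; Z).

H_2 = 0.

Order the vertices as 0 < 1 < 2 < 3 < 4. Listing each simplex with vertices in this order, K has dimension 2 with simplices:

  0-simplices (5): [0], [1], [2], [3], [4]
  1-simplices (10): [0,1], [0,2], [0,3], [0,4], [1,2], [1,3], [1,4], [2,3], [2,4], [3,4]
  2-simplices (5): [0,1,3], [0,2,4], [0,3,4], [1,2,3], [1,2,4]

Hence C_0 ≅ Z^5, C_1 ≅ Z^10, C_2 ≅ Z^5.

The boundary map ∂_1: C_1 → C_0 sends each edge [p,q] (with p < q) to q − p. For instance
  ∂[1,3] = [3] − [1].
The 5×10 boundary matrix has rank 4 and Smith normal form diag(1,1,1,1).

∂_2: C_2 → C_1 acts by ∂[p,q,r] = [q,r] − [p,r] + [p,q]. For instance
  ∂[1,2,3] = [2,3] − [1,3] + [1,2],
  ∂[1,2,4] = [2,4] − [1,4] + [1,2].
As a 10×5 matrix over Z this has rank 5, with invariant factors (1,1,1,1,1).

Computing H_k = (kernel of ∂_k) / (image of ∂_{k+1}):

  H_2: rank ker ∂_2 − rank ∂_3 = (5 − 5) − 0 = 0, and there is no ∂_3, so H_2 ≅ 0.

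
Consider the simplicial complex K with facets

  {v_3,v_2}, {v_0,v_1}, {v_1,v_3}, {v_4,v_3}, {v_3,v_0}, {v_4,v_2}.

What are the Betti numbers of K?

Take the total order v_0 < v_1 < v_2 < v_3 < v_4 on the vertex set. Then K (dimension 1) consists of the simplices:

  0-simplices (5): [v_0], [v_1], [v_2], [v_3], [v_4]
  1-simplices (6): [v_0,v_1], [v_0,v_3], [v_1,v_3], [v_2,v_3], [v_2,v_4], [v_3,v_4]

so the chain groups are C_0 ≅ Z^5, C_1 ≅ Z^6.

The boundary map ∂_1: C_1 → C_0 sends each edge [p,q] (with p < q) to q − p. For instance
  ∂[v_2,v_3] = [v_3] − [v_2].
The 5×6 boundary matrix has rank 4 and Smith normal form diag(1,1,1,1).

Reading off H_k = ker ∂_k / im ∂_{k+1}:

  H_0: rank C_0 − rank ∂_1 = 5 − 4 = 1, and the invariant factors of ∂_1 are all 1, so H_0 = Z.
  H_1: rank ker ∂_1 − rank ∂_2 = (6 − 4) − 0 = 2, and there is no ∂_2, so H_1 = Z^2.

As a check, the Euler characteristic is 5 − 6 = -1, which agrees with 1 − 2 = -1.

Hence the Betti numbers are b_0 = 1, b_1 = 2.

b_0 = 1, b_1 = 2.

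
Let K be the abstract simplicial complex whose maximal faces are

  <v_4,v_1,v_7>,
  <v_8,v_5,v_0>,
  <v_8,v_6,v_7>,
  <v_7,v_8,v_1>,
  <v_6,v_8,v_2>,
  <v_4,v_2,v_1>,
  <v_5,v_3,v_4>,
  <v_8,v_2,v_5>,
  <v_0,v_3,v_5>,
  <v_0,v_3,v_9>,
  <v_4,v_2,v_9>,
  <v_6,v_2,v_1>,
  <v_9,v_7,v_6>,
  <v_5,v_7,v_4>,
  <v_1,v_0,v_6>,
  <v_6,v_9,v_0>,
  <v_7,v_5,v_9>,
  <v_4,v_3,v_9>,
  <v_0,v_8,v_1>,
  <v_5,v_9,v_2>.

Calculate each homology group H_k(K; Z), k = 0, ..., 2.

H_0 = Z,  H_1 = Z ⊕ Z/2,  H_2 = 0.

Take the total order v_0 < v_1 < v_2 < v_3 < v_4 < v_5 < v_6 < v_7 < v_8 < v_9 on the vertex set. Then K (dimension 2) consists of the simplices:

  0-simplices (10): [v_0], [v_1], [v_2], [v_3], [v_4], [v_5], [v_6], [v_7], [v_8], [v_9]
  1-simplices (30): (30 of them)
  2-simplices (20): (20 of them)

Hence C_0 ≅ Z^10, C_1 ≅ Z^30, C_2 ≅ Z^20.

The boundary map ∂_1: C_1 → C_0 sends each edge [p,q] (with p < q) to q − p. For instance
  ∂[v_0,v_6] = [v_6] − [v_0].
The 10×30 boundary matrix has rank 9 and Smith normal form diag(1,1,1,1,1,1,1,1,1).

∂_2: C_2 → C_1 maps a triangle to the signed sum of its edges. For instance
  ∂[v_3,v_4,v_5] = [v_4,v_5] − [v_3,v_5] + [v_3,v_4],
  ∂[v_2,v_4,v_9] = [v_4,v_9] − [v_2,v_9] + [v_2,v_4].
As a 30×20 matrix over Z this has rank 20, with invariant factors (1,1,1,1,1,1,1,1,1,1,1,1,1,1,1,1,1,1,1,2).

From H_k ≅ ker(∂_k) / im(∂_{k+1}) we obtain:

  H_0: rank C_0 − rank ∂_1 = 10 − 9 = 1, and the invariant factors of ∂_1 are all 1, so H_0 ≅ Z.
  H_1: rank ker ∂_1 − rank ∂_2 = (30 − 9) − 20 = 1, and ∂_2 has invariant factor 2 > 1, so H_1 ≅ Z ⊕ Z/2.
  H_2: rank ker ∂_2 − rank ∂_3 = (20 − 20) − 0 = 0, and there is no ∂_3, so H_2 ≅ 0.

(K is a triangulation of the Klein bottle.)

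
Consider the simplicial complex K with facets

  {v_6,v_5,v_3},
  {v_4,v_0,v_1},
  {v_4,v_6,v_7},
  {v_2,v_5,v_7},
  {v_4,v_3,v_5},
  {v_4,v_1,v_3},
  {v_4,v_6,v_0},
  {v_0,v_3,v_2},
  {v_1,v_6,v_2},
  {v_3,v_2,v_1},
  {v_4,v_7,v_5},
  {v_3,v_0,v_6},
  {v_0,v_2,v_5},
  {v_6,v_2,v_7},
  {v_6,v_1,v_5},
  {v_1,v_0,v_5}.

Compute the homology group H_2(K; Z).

H_2 = Z.

We work with the vertex ordering v_0 < v_1 < v_2 < v_3 < v_4 < v_5 < v_6 < v_7. The simplices of K, each written with vertices in increasing order, are:

  0-simplices (8): [v_0], [v_1], [v_2], [v_3], [v_4], [v_5], [v_6], [v_7]
  1-simplices (24): (24 of them)
  2-simplices (16): (16 of them)

so the chain groups are C_0 ≅ Z^8, C_1 ≅ Z^24, C_2 ≅ Z^16.

Boundary ∂_1: C_1 → C_0 sends each edge [p,q] (with p < q) to q − p. For instance
  ∂[v_3,v_5] = [v_5] − [v_3].
This gives a 8×24 integer matrix of rank 7; reducing to Smith normal form yields diagonal entries (1,1,1,1,1,1,1).

∂_2: C_2 → C_1 sends each 2-simplex [p,q,r] to [q,r] − [p,r] + [p,q]. For instance
  ∂[v_2,v_6,v_7] = [v_6,v_7] − [v_2,v_7] + [v_2,v_6],
  ∂[v_1,v_2,v_3] = [v_2,v_3] − [v_1,v_3] + [v_1,v_2].
This gives a 24×16 integer matrix of rank 15; reducing to Smith normal form yields diagonal entries (1,1,1,1,1,1,1,1,1,1,1,1,1,1,1).

Reading off H_k = ker ∂_k / im ∂_{k+1}:

  H_2: rank ker ∂_2 − rank ∂_3 = (16 − 15) − 0 = 1, and there is no ∂_3, so H_2 ≅ Z.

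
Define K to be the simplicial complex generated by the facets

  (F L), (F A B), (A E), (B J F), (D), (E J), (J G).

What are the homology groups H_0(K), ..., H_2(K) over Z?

Order the vertices as A < B < D < E < F < G < J < L. Listing each simplex with vertices in this order, K has dimension 2 with simplices:

  0-simplices (8): A, B, D, E, F, G, J, L
  1-simplices (9): AB, AE, AF, BF, BJ, EJ, FJ, FL, GJ
  2-simplices (2): ABF, BFJ

Hence C_0 ≅ Z^8, C_1 ≅ Z^9, C_2 ≅ Z^2.

∂_1: C_1 → C_0 is given by ∂[p,q] = [q] − [p]. For instance
  ∂AF = F − A.
The resulting 8×9 matrix has rank 6, and its Smith normal form has invariant factors (1,1,1,1,1,1).

The boundary map ∂_2: C_2 → C_1 maps a triangle to the signed sum of its edges. For instance
  ∂BFJ = FJ − BJ + BF,
  ∂ABF = BF − AF + AB.
This gives a 9×2 integer matrix of rank 2; reducing to Smith normal form yields diagonal entries (1,1).

Computing H_k = (kernel of ∂_k) / (image of ∂_{k+1}):

  H_0: rank C_0 − rank ∂_1 = 8 − 6 = 2, and the invariant factors of ∂_1 are all 1, so H_0 ≅ Z^2.
  H_1: rank ker ∂_1 − rank ∂_2 = (9 − 6) − 2 = 1, and the invariant factors of ∂_2 are all 1, so H_1 ≅ Z.
  H_2: rank ker ∂_2 − rank ∂_3 = (2 − 2) − 0 = 0, and there is no ∂_3, so H_2 ≅ 0.

As a check, the Euler characteristic is 8 − 9 + 2 = 1, which agrees with 2 − 1 + 0 = 1.

H_0 ≅ Z^2,  H_1 ≅ Z,  H_2 = 0.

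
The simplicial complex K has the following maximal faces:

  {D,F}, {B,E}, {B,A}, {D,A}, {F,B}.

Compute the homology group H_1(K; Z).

Order the vertices as A < B < D < E < F. Listing each simplex with vertices in this order, K has dimension 1 with simplices:

  0-simplices (5): A, B, D, E, F
  1-simplices (5): AB, AD, BE, BF, DF

Hence C_0 ≅ Z^5, C_1 ≅ Z^5.

The boundary map ∂_1: C_1 → C_0 sends each edge [p,q] (with p < q) to q − p.
As a 5×5 matrix over Z this has rank 4, with invariant factors (1,1,1,1).

Now H_k = ker ∂_k / im ∂_{k+1}, so:

  H_1: rank ker ∂_1 − rank ∂_2 = (5 − 4) − 0 = 1, and there is no ∂_2, so H_1 = Z.

H_1 = Z.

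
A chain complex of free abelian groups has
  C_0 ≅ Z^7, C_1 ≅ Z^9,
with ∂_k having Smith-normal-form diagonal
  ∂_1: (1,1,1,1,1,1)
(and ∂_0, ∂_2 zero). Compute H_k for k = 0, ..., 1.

H_0 ≅ Z,  H_1 ≅ Z^3.

H_0: b_0 = 7 − 0 − 6 = 1; torsion from ∂_1 factors > 1: none. So H_0 ≅ Z.
H_1: b_1 = 9 − 6 − 0 = 3; torsion from ∂_2 factors > 1: none. So H_1 ≅ Z^3.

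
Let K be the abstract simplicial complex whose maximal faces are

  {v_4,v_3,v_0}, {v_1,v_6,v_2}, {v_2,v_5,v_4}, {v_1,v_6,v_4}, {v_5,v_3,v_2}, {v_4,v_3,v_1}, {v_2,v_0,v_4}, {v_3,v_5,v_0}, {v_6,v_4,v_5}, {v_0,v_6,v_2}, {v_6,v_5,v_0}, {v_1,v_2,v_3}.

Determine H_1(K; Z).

We work with the vertex ordering v_0 < v_1 < v_2 < v_3 < v_4 < v_5 < v_6. The simplices of K, each written with vertices in increasing order, are:

  0-simplices (7): [v_0], [v_1], [v_2], [v_3], [v_4], [v_5], [v_6]
  1-simplices (18): (18 of them)
  2-simplices (12): (12 of them)

giving chain groups C_0 ≅ Z^7, C_1 ≅ Z^18, C_2 ≅ Z^12.

Boundary ∂_1: C_1 → C_0 maps an edge to its endpoints' difference, ∂[p,q] = q − p. For instance
  ∂[v_5,v_6] = [v_6] − [v_5].
As a 7×18 matrix over Z this has rank 6, with invariant factors (1,1,1,1,1,1).

The boundary map ∂_2: C_2 → C_1 acts by ∂[p,q,r] = [q,r] − [p,r] + [p,q]. For instance
  ∂[v_1,v_2,v_6] = [v_2,v_6] − [v_1,v_6] + [v_1,v_2],
  ∂[v_2,v_3,v_5] = [v_3,v_5] − [v_2,v_5] + [v_2,v_3].
The resulting 18×12 matrix has rank 12, and its Smith normal form has invariant factors (1,1,1,1,1,1,1,1,1,1,1,2).

Computing H_k = (kernel of ∂_k) / (image of ∂_{k+1}):

  H_1: rank ker ∂_1 − rank ∂_2 = (18 − 6) − 12 = 0, and ∂_2 has invariant factor 2 > 1, so H_1 ≅ Z/2.

H_1 ≅ Z/2.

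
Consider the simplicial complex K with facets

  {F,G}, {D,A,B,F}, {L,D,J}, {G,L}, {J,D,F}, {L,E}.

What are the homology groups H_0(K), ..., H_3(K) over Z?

H_0 ≅ Z,  H_1 ≅ Z,  H_2 = 0,  H_3 = 0.

We work with the vertex ordering A < B < D < E < F < G < J < L. The simplices of K, each written with vertices in increasing order, are:

  0-simplices (8): A, B, D, E, F, G, J, L
  1-simplices (13): AB, AD, AF, BD, BF, DF, DJ, DL, EL, FG, FJ, GL, JL
  2-simplices (6): ABD, ABF, ADF, BDF, DFJ, DJL
  3-simplices (1): ABDF

Hence C_0 ≅ Z^8, C_1 ≅ Z^13, C_2 ≅ Z^6, C_3 ≅ Z^1.

The boundary map ∂_1: C_1 → C_0 sends each edge [p,q] (with p < q) to q − p. For instance
  ∂DF = F − D.
This gives a 8×13 integer matrix of rank 7; reducing to Smith normal form yields diagonal entries (1,1,1,1,1,1,1).

Boundary ∂_2: C_2 → C_1 acts by ∂[p,q,r] = [q,r] − [p,r] + [p,q]. For instance
  ∂DJL = JL − DL + DJ,
  ∂ABD = BD − AD + AB.
The 13×6 boundary matrix has rank 5 and Smith normal form diag(1,1,1,1,1).

Boundary ∂_3: C_3 → C_2 sends each 3-simplex σ to the alternating sum Σ_i (−1)^i (σ with its i-th vertex removed). For instance
  ∂ABDF = BDF − ADF + ABF − ABD.
The 6×1 boundary matrix has rank 1 and Smith normal form diag(1).

From H_k ≅ ker(∂_k) / im(∂_{k+1}) we obtain:

  H_0: rank C_0 − rank ∂_1 = 8 − 7 = 1, and the invariant factors of ∂_1 are all 1, so H_0 = Z.
  H_1: rank ker ∂_1 − rank ∂_2 = (13 − 7) − 5 = 1, and the invariant factors of ∂_2 are all 1, so H_1 = Z.
  H_2: rank ker ∂_2 − rank ∂_3 = (6 − 5) − 1 = 0, and the invariant factors of ∂_3 are all 1, so H_2 = 0.
  H_3: rank ker ∂_3 − rank ∂_4 = (1 − 1) − 0 = 0, and there is no ∂_4, so H_3 = 0.

As a check, the Euler characteristic is 8 − 13 + 6 − 1 = 0, which agrees with 1 − 1 + 0 − 0 = 0.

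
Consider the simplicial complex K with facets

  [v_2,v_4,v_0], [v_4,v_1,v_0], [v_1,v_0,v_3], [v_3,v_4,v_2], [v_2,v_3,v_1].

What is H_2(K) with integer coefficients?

Take the total order v_0 < v_1 < v_2 < v_3 < v_4 on the vertex set. Then K (dimension 2) consists of the simplices:

  0-simplices (5): [v_0], [v_1], [v_2], [v_3], [v_4]
  1-simplices (10): [v_0,v_1], [v_0,v_2], [v_0,v_3], [v_0,v_4], [v_1,v_2], [v_1,v_3], [v_1,v_4], [v_2,v_3], [v_2,v_4], [v_3,v_4]
  2-simplices (5): [v_0,v_1,v_3], [v_0,v_1,v_4], [v_0,v_2,v_4], [v_1,v_2,v_3], [v_2,v_3,v_4]

giving chain groups C_0 ≅ Z^5, C_1 ≅ Z^10, C_2 ≅ Z^5.

Boundary ∂_1: C_1 → C_0 maps an edge to its endpoints' difference, ∂[p,q] = q − p. For instance
  ∂[v_1,v_2] = [v_2] − [v_1].
The resulting 5×10 matrix has rank 4, and its Smith normal form has invariant factors (1,1,1,1).

The boundary map ∂_2: C_2 → C_1 acts by ∂[p,q,r] = [q,r] − [p,r] + [p,q]. For instance
  ∂[v_1,v_2,v_3] = [v_2,v_3] − [v_1,v_3] + [v_1,v_2],
  ∂[v_0,v_1,v_3] = [v_1,v_3] − [v_0,v_3] + [v_0,v_1].
The resulting 10×5 matrix has rank 5, and its Smith normal form has invariant factors (1,1,1,1,1).

From H_k ≅ ker(∂_k) / im(∂_{k+1}) we obtain:

  H_2: rank ker ∂_2 − rank ∂_3 = (5 − 5) − 0 = 0, and there is no ∂_3, so H_2 = 0.

H_2 = 0.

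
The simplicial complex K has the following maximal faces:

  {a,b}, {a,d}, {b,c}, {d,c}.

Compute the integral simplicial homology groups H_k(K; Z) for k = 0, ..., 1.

Order the vertices as a < b < c < d. Listing each simplex with vertices in this order, K has dimension 1 with simplices:

  0-simplices (4): a, b, c, d
  1-simplices (4): ab, ad, bc, cd

giving chain groups C_0 ≅ Z^4, C_1 ≅ Z^4.

∂_1: C_1 → C_0 maps an edge to its endpoints' difference, ∂[p,q] = q − p.
As a 4×4 matrix over Z this has rank 3, with invariant factors (1,1,1).

Reading off H_k = ker ∂_k / im ∂_{k+1}:

  H_0: rank C_0 − rank ∂_1 = 4 − 3 = 1, and the invariant factors of ∂_1 are all 1, so H_0 = Z.
  H_1: rank ker ∂_1 − rank ∂_2 = (4 − 3) − 0 = 1, and there is no ∂_2, so H_1 = Z.

As a check, the Euler characteristic is 4 − 4 = 0, which agrees with 1 − 1 = 0.
(K is a triangulation of the circle S^1.)

H_0 = Z,  H_1 = Z.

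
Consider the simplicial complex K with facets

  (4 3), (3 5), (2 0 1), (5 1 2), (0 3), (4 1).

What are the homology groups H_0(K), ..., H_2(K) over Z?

We work with the vertex ordering 0 < 1 < 2 < 3 < 4 < 5. The simplices of K, each written with vertices in increasing order, are:

  0-simplices (6): [0], [1], [2], [3], [4], [5]
  1-simplices (9): [0,1], [0,2], [0,3], [1,2], [1,4], [1,5], [2,5], [3,4], [3,5]
  2-simplices (2): [0,1,2], [1,2,5]

giving chain groups C_0 ≅ Z^6, C_1 ≅ Z^9, C_2 ≅ Z^2.

The boundary map ∂_1: C_1 → C_0 sends each edge [p,q] (with p < q) to q − p. For instance
  ∂[0,3] = [3] − [0].
The 6×9 boundary matrix has rank 5 and Smith normal form diag(1,1,1,1,1).

∂_2: C_2 → C_1 sends each 2-simplex [p,q,r] to [q,r] − [p,r] + [p,q]. For instance
  ∂[1,2,5] = [2,5] − [1,5] + [1,2],
  ∂[0,1,2] = [1,2] − [0,2] + [0,1].
The resulting 9×2 matrix has rank 2, and its Smith normal form has invariant factors (1,1).

Reading off H_k = ker ∂_k / im ∂_{k+1}:

  H_0: rank C_0 − rank ∂_1 = 6 − 5 = 1, and the invariant factors of ∂_1 are all 1, so H_0 = Z.
  H_1: rank ker ∂_1 − rank ∂_2 = (9 − 5) − 2 = 2, and the invariant factors of ∂_2 are all 1, so H_1 = Z^2.
  H_2: rank ker ∂_2 − rank ∂_3 = (2 − 2) − 0 = 0, and there is no ∂_3, so H_2 = 0.

As a check, the Euler characteristic is 6 − 9 + 2 = -1, which agrees with 1 − 2 + 0 = -1.

H_0 = Z,  H_1 = Z^2,  H_2 = 0.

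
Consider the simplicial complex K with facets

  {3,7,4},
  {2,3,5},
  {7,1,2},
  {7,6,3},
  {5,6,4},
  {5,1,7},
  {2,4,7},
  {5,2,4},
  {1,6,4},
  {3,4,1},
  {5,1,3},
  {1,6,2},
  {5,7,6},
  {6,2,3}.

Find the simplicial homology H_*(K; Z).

K has 7 vertices, 21 edges, 14 triangles.
rank ∂_0 = 0, rank ∂_1 = 6 ⇒ b_0 = 7 − 0 − 6 = 1; all invariant factors of ∂_1 are 1 so no torsion. So H_0 = Z.
rank ∂_1 = 6, rank ∂_2 = 13 ⇒ b_1 = 21 − 6 − 13 = 2; all invariant factors of ∂_2 are 1 so no torsion. So H_1 = Z^2.
rank ∂_2 = 13, rank ∂_3 = 0 ⇒ b_2 = 14 − 13 − 0 = 1. So H_2 = Z.

H_0 = Z,  H_1 = Z^2,  H_2 = Z.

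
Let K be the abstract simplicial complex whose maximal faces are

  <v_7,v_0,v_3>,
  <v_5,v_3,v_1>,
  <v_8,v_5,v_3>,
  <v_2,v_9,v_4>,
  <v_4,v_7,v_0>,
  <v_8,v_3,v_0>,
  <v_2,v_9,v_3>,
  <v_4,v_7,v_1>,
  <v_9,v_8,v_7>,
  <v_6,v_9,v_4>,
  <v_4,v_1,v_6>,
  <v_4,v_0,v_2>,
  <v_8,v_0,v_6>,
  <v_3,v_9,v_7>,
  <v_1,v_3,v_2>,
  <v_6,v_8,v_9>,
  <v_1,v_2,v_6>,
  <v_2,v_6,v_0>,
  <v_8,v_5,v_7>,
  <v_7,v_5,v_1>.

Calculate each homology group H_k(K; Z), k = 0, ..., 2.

Take the total order v_0 < v_1 < v_2 < v_3 < v_4 < v_5 < v_6 < v_7 < v_8 < v_9 on the vertex set. Then K (dimension 2) consists of the simplices:

  0-simplices (10): [v_0], [v_1], [v_2], [v_3], [v_4], [v_5], [v_6], [v_7], [v_8], [v_9]
  1-simplices (30): (30 of them)
  2-simplices (20): (20 of them)

giving chain groups C_0 ≅ Z^10, C_1 ≅ Z^30, C_2 ≅ Z^20.

∂_1: C_1 → C_0 is given by ∂[p,q] = [q] − [p].
As a 10×30 matrix over Z this has rank 9, with invariant factors (1,1,1,1,1,1,1,1,1).

The boundary map ∂_2: C_2 → C_1 acts by ∂[p,q,r] = [q,r] − [p,r] + [p,q]. For instance
  ∂[v_1,v_4,v_6] = [v_4,v_6] − [v_1,v_6] + [v_1,v_4],
  ∂[v_7,v_8,v_9] = [v_8,v_9] − [v_7,v_9] + [v_7,v_8].
This gives a 30×20 integer matrix of rank 20; reducing to Smith normal form yields diagonal entries (1,1,1,1,1,1,1,1,1,1,1,1,1,1,1,1,1,1,1,2).

From H_k ≅ ker(∂_k) / im(∂_{k+1}) we obtain:

  H_0: rank C_0 − rank ∂_1 = 10 − 9 = 1, and the invariant factors of ∂_1 are all 1, so H_0 ≅ Z.
  H_1: rank ker ∂_1 − rank ∂_2 = (30 − 9) − 20 = 1, and ∂_2 has invariant factor 2 > 1, so H_1 ≅ Z ⊕ Z/2.
  H_2: rank ker ∂_2 − rank ∂_3 = (20 − 20) − 0 = 0, and there is no ∂_3, so H_2 ≅ 0.

As a check, the Euler characteristic is 10 − 30 + 20 = 0, which agrees with 1 − 1 + 0 = 0.
(K is a triangulation of the Klein bottle.)

H_0 ≅ Z,  H_1 ≅ Z ⊕ Z/2,  H_2 = 0.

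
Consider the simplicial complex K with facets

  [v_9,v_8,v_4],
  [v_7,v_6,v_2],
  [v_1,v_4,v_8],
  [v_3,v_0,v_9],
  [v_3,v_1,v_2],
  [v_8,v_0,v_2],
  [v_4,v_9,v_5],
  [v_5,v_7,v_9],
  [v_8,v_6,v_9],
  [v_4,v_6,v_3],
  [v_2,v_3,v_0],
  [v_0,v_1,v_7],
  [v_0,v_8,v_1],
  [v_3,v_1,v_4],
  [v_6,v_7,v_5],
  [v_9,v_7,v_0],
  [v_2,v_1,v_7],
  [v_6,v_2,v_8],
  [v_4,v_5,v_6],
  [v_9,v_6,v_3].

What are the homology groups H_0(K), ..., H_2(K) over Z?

H_0 = Z,  H_1 = Z × Z/2,  H_2 = 0.

We work with the vertex ordering v_0 < v_1 < v_2 < v_3 < v_4 < v_5 < v_6 < v_7 < v_8 < v_9. The simplices of K, each written with vertices in increasing order, are:

  0-simplices (10): [v_0], [v_1], [v_2], [v_3], [v_4], [v_5], [v_6], [v_7], [v_8], [v_9]
  1-simplices (30): (30 of them)
  2-simplices (20): (20 of them)

so the chain groups are C_0 ≅ Z^10, C_1 ≅ Z^30, C_2 ≅ Z^20.

The boundary map ∂_1: C_1 → C_0 sends each edge [p,q] (with p < q) to q − p. For instance
  ∂[v_0,v_2] = [v_2] − [v_0].
The 10×30 boundary matrix has rank 9 and Smith normal form diag(1,1,1,1,1,1,1,1,1).

Boundary ∂_2: C_2 → C_1 sends each 2-simplex [p,q,r] to [q,r] − [p,r] + [p,q]. For instance
  ∂[v_5,v_7,v_9] = [v_7,v_9] − [v_5,v_9] + [v_5,v_7],
  ∂[v_4,v_8,v_9] = [v_8,v_9] − [v_4,v_9] + [v_4,v_8].
The 30×20 boundary matrix has rank 20 and Smith normal form diag(1,1,1,1,1,1,1,1,1,1,1,1,1,1,1,1,1,1,1,2).

From H_k ≅ ker(∂_k) / im(∂_{k+1}) we obtain:

  H_0: rank C_0 − rank ∂_1 = 10 − 9 = 1, and the invariant factors of ∂_1 are all 1, so H_0 ≅ Z.
  H_1: rank ker ∂_1 − rank ∂_2 = (30 − 9) − 20 = 1, and ∂_2 has invariant factor 2 > 1, so H_1 ≅ Z × Z/2.
  H_2: rank ker ∂_2 − rank ∂_3 = (20 − 20) − 0 = 0, and there is no ∂_3, so H_2 ≅ 0.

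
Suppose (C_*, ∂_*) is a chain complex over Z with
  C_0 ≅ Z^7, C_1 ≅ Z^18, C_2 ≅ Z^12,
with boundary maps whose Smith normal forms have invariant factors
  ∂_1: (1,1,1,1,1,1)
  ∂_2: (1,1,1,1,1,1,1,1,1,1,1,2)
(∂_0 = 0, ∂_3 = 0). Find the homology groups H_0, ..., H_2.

H_0: b_0 = 7 − 0 − 6 = 1; torsion from ∂_1 factors > 1: none. So H_0 ≅ Z.
H_1: b_1 = 18 − 6 − 12 = 0; torsion from ∂_2 factors > 1: [2]. So H_1 ≅ Z_2.
H_2: b_2 = 12 − 12 − 0 = 0; torsion from ∂_3 factors > 1: none. So H_2 ≅ 0.

H_0 ≅ Z,  H_1 ≅ Z_2,  H_2 = 0.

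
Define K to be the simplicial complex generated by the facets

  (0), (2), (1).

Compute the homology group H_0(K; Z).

H_0 = Z^3.

Take the total order 0 < 1 < 2 on the vertex set. Then K (dimension 0) consists of the simplices:

  0-simplices (3): [0], [1], [2]

giving chain groups C_0 ≅ Z^3.

From H_k ≅ ker(∂_k) / im(∂_{k+1}) we obtain:

  H_0: rank C_0 − rank ∂_1 = 3 − 0 = 3, and there is no ∂_1, so H_0 ≅ Z^3.

(K is a triangulation of a set of 3 points.)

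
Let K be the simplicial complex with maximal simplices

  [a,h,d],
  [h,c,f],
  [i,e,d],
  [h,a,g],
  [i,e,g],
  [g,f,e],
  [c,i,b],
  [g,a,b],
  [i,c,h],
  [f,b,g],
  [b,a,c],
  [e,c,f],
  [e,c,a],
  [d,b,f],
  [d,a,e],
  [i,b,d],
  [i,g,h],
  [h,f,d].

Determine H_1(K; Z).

Fix the vertex order a < b < c < d < e < f < g < h < i and write every simplex with vertices in increasing order. Then dim K = 2 and the simplices of K are:

  0-simplices (9): a, b, c, d, e, f, g, h, i
  1-simplices (27): ab, ac, ad, ae, ag, ah, bc, bd, bf, bg, bi, ce, cf, ch, ci, de, df, dh, di, ef, eg, ei, fg, fh, gh, gi, hi
  2-simplices (18): abc, abg, ace, ade, adh, agh, bci, bdf, bdi, bfg, cef, cfh, chi, dei, dfh, efg, egi, ghi

giving chain groups C_0 ≅ Z^9, C_1 ≅ Z^27, C_2 ≅ Z^18.

Boundary ∂_1: C_1 → C_0 sends each edge [p,q] (with p < q) to q − p.
The resulting 9×27 matrix has rank 8, and its Smith normal form has invariant factors (1,1,1,1,1,1,1,1).

Boundary ∂_2: C_2 → C_1 acts by ∂[p,q,r] = [q,r] − [p,r] + [p,q]. For instance
  ∂dfh = fh − dh + df,
  ∂bci = ci − bi + bc.
The 27×18 boundary matrix has rank 17 and Smith normal form diag(1,1,1,1,1,1,1,1,1,1,1,1,1,1,1,1,1).

Computing H_k = (kernel of ∂_k) / (image of ∂_{k+1}):

  H_1: rank ker ∂_1 − rank ∂_2 = (27 − 8) − 17 = 2, and the invariant factors of ∂_2 are all 1, so H_1 ≅ Z^2.

H_1 = Z^2.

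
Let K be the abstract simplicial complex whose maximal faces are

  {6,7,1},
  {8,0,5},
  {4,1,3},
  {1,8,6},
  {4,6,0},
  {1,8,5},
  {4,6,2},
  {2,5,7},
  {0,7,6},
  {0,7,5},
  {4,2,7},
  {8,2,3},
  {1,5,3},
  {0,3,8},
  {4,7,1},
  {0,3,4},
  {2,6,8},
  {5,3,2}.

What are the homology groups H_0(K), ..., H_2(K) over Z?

We work with the vertex ordering 0 < 1 < 2 < 3 < 4 < 5 < 6 < 7 < 8. The simplices of K, each written with vertices in increasing order, are:

  0-simplices (9): [0], [1], [2], [3], [4], [5], [6], [7], [8]
  1-simplices (27): (27 of them)
  2-simplices (18): [0,3,4], [0,3,8], [0,4,6], [0,5,7], [0,5,8], [0,6,7], [1,3,4], [1,3,5], [1,4,7], [1,5,8], [1,6,7], [1,6,8], [2,3,5], [2,3,8], [2,4,6], [2,4,7], [2,5,7], [2,6,8]

Hence C_0 ≅ Z^9, C_1 ≅ Z^27, C_2 ≅ Z^18.

The boundary map ∂_1: C_1 → C_0 maps an edge to its endpoints' difference, ∂[p,q] = q − p.
As a 9×27 matrix over Z this has rank 8, with invariant factors (1,1,1,1,1,1,1,1).

∂_2: C_2 → C_1 maps a triangle to the signed sum of its edges. For instance
  ∂[2,3,8] = [3,8] − [2,8] + [2,3],
  ∂[2,3,5] = [3,5] − [2,5] + [2,3].
The 27×18 boundary matrix has rank 18 and Smith normal form diag(1,1,1,1,1,1,1,1,1,1,1,1,1,1,1,1,1,2).

Reading off H_k = ker ∂_k / im ∂_{k+1}:

  H_0: rank C_0 − rank ∂_1 = 9 − 8 = 1, and the invariant factors of ∂_1 are all 1, so H_0 ≅ Z.
  H_1: rank ker ∂_1 − rank ∂_2 = (27 − 8) − 18 = 1, and ∂_2 has invariant factor 2 > 1, so H_1 ≅ Z ⊕ Z/2.
  H_2: rank ker ∂_2 − rank ∂_3 = (18 − 18) − 0 = 0, and there is no ∂_3, so H_2 ≅ 0.

As a check, the Euler characteristic is 9 − 27 + 18 = 0, which agrees with 1 − 1 + 0 = 0.

H_0 ≅ Z,  H_1 ≅ Z ⊕ Z/2,  H_2 = 0.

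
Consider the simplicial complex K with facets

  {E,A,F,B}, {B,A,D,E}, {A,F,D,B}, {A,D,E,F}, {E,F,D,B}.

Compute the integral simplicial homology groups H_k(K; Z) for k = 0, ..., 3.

H_0 ≅ Z,  H_1 = 0,  H_2 = 0,  H_3 ≅ Z.

Take the total order A < B < D < E < F on the vertex set. Then K (dimension 3) consists of the simplices:

  0-simplices (5): A, B, D, E, F
  1-simplices (10): AB, AD, AE, AF, BD, BE, BF, DE, DF, EF
  2-simplices (10): ABD, ABE, ABF, ADE, ADF, AEF, BDE, BDF, BEF, DEF
  3-simplices (5): ABDE, ABDF, ABEF, ADEF, BDEF

so the chain groups are C_0 ≅ Z^5, C_1 ≅ Z^10, C_2 ≅ Z^10, C_3 ≅ Z^5.

Boundary ∂_1: C_1 → C_0 maps an edge to its endpoints' difference, ∂[p,q] = q − p. For instance
  ∂AD = D − A.
The 5×10 boundary matrix has rank 4 and Smith normal form diag(1,1,1,1).

The boundary map ∂_2: C_2 → C_1 maps a triangle to the signed sum of its edges. For instance
  ∂ADF = DF − AF + AD,
  ∂AEF = EF − AF + AE.
The resulting 10×10 matrix has rank 6, and its Smith normal form has invariant factors (1,1,1,1,1,1).

∂_3: C_3 → C_2 sends each 3-simplex σ to the alternating sum Σ_i (−1)^i (σ with its i-th vertex removed). For instance
  ∂ABDF = BDF − ADF + ABF − ABD,
  ∂ABEF = BEF − AEF + ABF − ABE.
As a 10×5 matrix over Z this has rank 4, with invariant factors (1,1,1,1).

Reading off H_k = ker ∂_k / im ∂_{k+1}:

  H_0: rank C_0 − rank ∂_1 = 5 − 4 = 1, and the invariant factors of ∂_1 are all 1, so H_0 = Z.
  H_1: rank ker ∂_1 − rank ∂_2 = (10 − 4) − 6 = 0, and the invariant factors of ∂_2 are all 1, so H_1 = 0.
  H_2: rank ker ∂_2 − rank ∂_3 = (10 − 6) − 4 = 0, and the invariant factors of ∂_3 are all 1, so H_2 = 0.
  H_3: rank ker ∂_3 − rank ∂_4 = (5 − 4) − 0 = 1, and there is no ∂_4, so H_3 = Z.

(K is a triangulation of the 3-sphere S^3.)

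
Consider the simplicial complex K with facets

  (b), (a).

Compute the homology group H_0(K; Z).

Take the total order a < b on the vertex set. Then K (dimension 0) consists of the simplices:

  0-simplices (2): a, b

giving chain groups C_0 ≅ Z^2.

Now H_k = ker ∂_k / im ∂_{k+1}, so:

  H_0: rank C_0 − rank ∂_1 = 2 − 0 = 2, and there is no ∂_1, so H_0 = Z^2.

H_0 ≅ Z^2.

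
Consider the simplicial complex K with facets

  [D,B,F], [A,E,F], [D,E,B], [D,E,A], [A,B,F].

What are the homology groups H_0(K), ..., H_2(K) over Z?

H_0 = Z,  H_1 = Z,  H_2 = 0.

We work with the vertex ordering A < B < D < E < F. The simplices of K, each written with vertices in increasing order, are:

  0-simplices (5): A, B, D, E, F
  1-simplices (10): AB, AD, AE, AF, BD, BE, BF, DE, DF, EF
  2-simplices (5): ABF, ADE, AEF, BDE, BDF

so the chain groups are C_0 ≅ Z^5, C_1 ≅ Z^10, C_2 ≅ Z^5.

Boundary ∂_1: C_1 → C_0 is given by ∂[p,q] = [q] − [p]. For instance
  ∂AF = F − A.
As a 5×10 matrix over Z this has rank 4, with invariant factors (1,1,1,1).

Boundary ∂_2: C_2 → C_1 sends each 2-simplex [p,q,r] to [q,r] − [p,r] + [p,q]. For instance
  ∂AEF = EF − AF + AE,
  ∂BDE = DE − BE + BD.
As a 10×5 matrix over Z this has rank 5, with invariant factors (1,1,1,1,1).

From H_k ≅ ker(∂_k) / im(∂_{k+1}) we obtain:

  H_0: rank C_0 − rank ∂_1 = 5 − 4 = 1, and the invariant factors of ∂_1 are all 1, so H_0 ≅ Z.
  H_1: rank ker ∂_1 − rank ∂_2 = (10 − 4) − 5 = 1, and the invariant factors of ∂_2 are all 1, so H_1 ≅ Z.
  H_2: rank ker ∂_2 − rank ∂_3 = (5 − 5) − 0 = 0, and there is no ∂_3, so H_2 ≅ 0.

As a check, the Euler characteristic is 5 − 10 + 5 = 0, which agrees with 1 − 1 + 0 = 0.
(K is a triangulation of the Möbius band.)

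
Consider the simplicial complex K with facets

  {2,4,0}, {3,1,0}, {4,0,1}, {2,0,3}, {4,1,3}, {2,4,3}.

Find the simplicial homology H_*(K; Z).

We work with the vertex ordering 0 < 1 < 2 < 3 < 4. The simplices of K, each written with vertices in increasing order, are:

  0-simplices (5): [0], [1], [2], [3], [4]
  1-simplices (9): [0,1], [0,2], [0,3], [0,4], [1,3], [1,4], [2,3], [2,4], [3,4]
  2-simplices (6): [0,1,3], [0,1,4], [0,2,3], [0,2,4], [1,3,4], [2,3,4]

giving chain groups C_0 ≅ Z^5, C_1 ≅ Z^9, C_2 ≅ Z^6.

∂_1: C_1 → C_0 maps an edge to its endpoints' difference, ∂[p,q] = q − p. For instance
  ∂[0,2] = [2] − [0].
The resulting 5×9 matrix has rank 4, and its Smith normal form has invariant factors (1,1,1,1).

The boundary map ∂_2: C_2 → C_1 acts by ∂[p,q,r] = [q,r] − [p,r] + [p,q]. For instance
  ∂[2,3,4] = [3,4] − [2,4] + [2,3],
  ∂[0,2,4] = [2,4] − [0,4] + [0,2].
The resulting 9×6 matrix has rank 5, and its Smith normal form has invariant factors (1,1,1,1,1).

From H_k ≅ ker(∂_k) / im(∂_{k+1}) we obtain:

  H_0: rank C_0 − rank ∂_1 = 5 − 4 = 1, and the invariant factors of ∂_1 are all 1, so H_0 = Z.
  H_1: rank ker ∂_1 − rank ∂_2 = (9 − 4) − 5 = 0, and the invariant factors of ∂_2 are all 1, so H_1 = 0.
  H_2: rank ker ∂_2 − rank ∂_3 = (6 − 5) − 0 = 1, and there is no ∂_3, so H_2 = Z.

As a check, the Euler characteristic is 5 − 9 + 6 = 2, which agrees with 1 − 0 + 1 = 2.
(K is a triangulation of the 2-sphere S^2.)

H_0 = Z,  H_1 = 0,  H_2 = Z.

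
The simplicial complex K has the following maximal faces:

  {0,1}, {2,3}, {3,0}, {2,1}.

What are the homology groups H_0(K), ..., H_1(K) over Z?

We work with the vertex ordering 0 < 1 < 2 < 3. The simplices of K, each written with vertices in increasing order, are:

  0-simplices (4): [0], [1], [2], [3]
  1-simplices (4): [0,1], [0,3], [1,2], [2,3]

Hence C_0 ≅ Z^4, C_1 ≅ Z^4.

The boundary map ∂_1: C_1 → C_0 maps an edge to its endpoints' difference, ∂[p,q] = q − p.
The resulting 4×4 matrix has rank 3, and its Smith normal form has invariant factors (1,1,1).

Reading off H_k = ker ∂_k / im ∂_{k+1}:

  H_0: rank C_0 − rank ∂_1 = 4 − 3 = 1, and the invariant factors of ∂_1 are all 1, so H_0 ≅ Z.
  H_1: rank ker ∂_1 − rank ∂_2 = (4 − 3) − 0 = 1, and there is no ∂_2, so H_1 ≅ Z.

H_0 = Z,  H_1 = Z.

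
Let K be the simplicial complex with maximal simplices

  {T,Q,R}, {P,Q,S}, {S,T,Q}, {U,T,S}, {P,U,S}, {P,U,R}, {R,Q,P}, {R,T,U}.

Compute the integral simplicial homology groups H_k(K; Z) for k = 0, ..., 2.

Fix the vertex order P < Q < R < S < T < U and write every simplex with vertices in increasing order. Then dim K = 2 and the simplices of K are:

  0-simplices (6): P, Q, R, S, T, U
  1-simplices (12): PQ, PR, PS, PU, QR, QS, QT, RT, RU, ST, SU, TU
  2-simplices (8): PQR, PQS, PRU, PSU, QRT, QST, RTU, STU

so the chain groups are C_0 ≅ Z^6, C_1 ≅ Z^12, C_2 ≅ Z^8.

The boundary map ∂_1: C_1 → C_0 maps an edge to its endpoints' difference, ∂[p,q] = q − p.
As a 6×12 matrix over Z this has rank 5, with invariant factors (1,1,1,1,1).

∂_2: C_2 → C_1 maps a triangle to the signed sum of its edges. For instance
  ∂PSU = SU − PU + PS,
  ∂PQR = QR − PR + PQ.
This gives a 12×8 integer matrix of rank 7; reducing to Smith normal form yields diagonal entries (1,1,1,1,1,1,1).

Computing H_k = (kernel of ∂_k) / (image of ∂_{k+1}):

  H_0: rank C_0 − rank ∂_1 = 6 − 5 = 1, and the invariant factors of ∂_1 are all 1, so H_0 = Z.
  H_1: rank ker ∂_1 − rank ∂_2 = (12 − 5) − 7 = 0, and the invariant factors of ∂_2 are all 1, so H_1 = 0.
  H_2: rank ker ∂_2 − rank ∂_3 = (8 − 7) − 0 = 1, and there is no ∂_3, so H_2 = Z.

H_0 ≅ Z,  H_1 = 0,  H_2 ≅ Z.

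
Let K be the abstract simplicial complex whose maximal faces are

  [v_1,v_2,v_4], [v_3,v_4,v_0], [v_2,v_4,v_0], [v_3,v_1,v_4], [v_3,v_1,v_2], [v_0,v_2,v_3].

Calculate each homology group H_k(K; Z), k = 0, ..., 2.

Order the vertices as v_0 < v_1 < v_2 < v_3 < v_4. Listing each simplex with vertices in this order, K has dimension 2 with simplices:

  0-simplices (5): [v_0], [v_1], [v_2], [v_3], [v_4]
  1-simplices (9): [v_0,v_2], [v_0,v_3], [v_0,v_4], [v_1,v_2], [v_1,v_3], [v_1,v_4], [v_2,v_3], [v_2,v_4], [v_3,v_4]
  2-simplices (6): [v_0,v_2,v_3], [v_0,v_2,v_4], [v_0,v_3,v_4], [v_1,v_2,v_3], [v_1,v_2,v_4], [v_1,v_3,v_4]

Hence C_0 ≅ Z^5, C_1 ≅ Z^9, C_2 ≅ Z^6.

Boundary ∂_1: C_1 → C_0 is given by ∂[p,q] = [q] − [p]. For instance
  ∂[v_0,v_2] = [v_2] − [v_0].
The resulting 5×9 matrix has rank 4, and its Smith normal form has invariant factors (1,1,1,1).

∂_2: C_2 → C_1 maps a triangle to the signed sum of its edges. For instance
  ∂[v_1,v_3,v_4] = [v_3,v_4] − [v_1,v_4] + [v_1,v_3],
  ∂[v_0,v_3,v_4] = [v_3,v_4] − [v_0,v_4] + [v_0,v_3].
The 9×6 boundary matrix has rank 5 and Smith normal form diag(1,1,1,1,1).

Now H_k = ker ∂_k / im ∂_{k+1}, so:

  H_0: rank C_0 − rank ∂_1 = 5 − 4 = 1, and the invariant factors of ∂_1 are all 1, so H_0 = Z.
  H_1: rank ker ∂_1 − rank ∂_2 = (9 − 4) − 5 = 0, and the invariant factors of ∂_2 are all 1, so H_1 = 0.
  H_2: rank ker ∂_2 − rank ∂_3 = (6 − 5) − 0 = 1, and there is no ∂_3, so H_2 = Z.

As a check, the Euler characteristic is 5 − 9 + 6 = 2, which agrees with 1 − 0 + 1 = 2.

H_0 ≅ Z,  H_1 = 0,  H_2 ≅ Z.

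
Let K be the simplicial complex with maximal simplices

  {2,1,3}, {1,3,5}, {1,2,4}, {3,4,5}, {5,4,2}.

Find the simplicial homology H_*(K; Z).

H_0 = Z,  H_1 = Z,  H_2 = 0.

Take the total order 1 < 2 < 3 < 4 < 5 on the vertex set. Then K (dimension 2) consists of the simplices:

  0-simplices (5): [1], [2], [3], [4], [5]
  1-simplices (10): [1,2], [1,3], [1,4], [1,5], [2,3], [2,4], [2,5], [3,4], [3,5], [4,5]
  2-simplices (5): [1,2,3], [1,2,4], [1,3,5], [2,4,5], [3,4,5]

Hence C_0 ≅ Z^5, C_1 ≅ Z^10, C_2 ≅ Z^5.

The boundary map ∂_1: C_1 → C_0 sends each edge [p,q] (with p < q) to q − p. For instance
  ∂[3,4] = [4] − [3].
As a 5×10 matrix over Z this has rank 4, with invariant factors (1,1,1,1).

∂_2: C_2 → C_1 sends each 2-simplex [p,q,r] to [q,r] − [p,r] + [p,q]. For instance
  ∂[1,2,3] = [2,3] − [1,3] + [1,2],
  ∂[2,4,5] = [4,5] − [2,5] + [2,4].
The 10×5 boundary matrix has rank 5 and Smith normal form diag(1,1,1,1,1).

Now H_k = ker ∂_k / im ∂_{k+1}, so:

  H_0: rank C_0 − rank ∂_1 = 5 − 4 = 1, and the invariant factors of ∂_1 are all 1, so H_0 = Z.
  H_1: rank ker ∂_1 − rank ∂_2 = (10 − 4) − 5 = 1, and the invariant factors of ∂_2 are all 1, so H_1 = Z.
  H_2: rank ker ∂_2 − rank ∂_3 = (5 − 5) − 0 = 0, and there is no ∂_3, so H_2 = 0.

As a check, the Euler characteristic is 5 − 10 + 5 = 0, which agrees with 1 − 1 + 0 = 0.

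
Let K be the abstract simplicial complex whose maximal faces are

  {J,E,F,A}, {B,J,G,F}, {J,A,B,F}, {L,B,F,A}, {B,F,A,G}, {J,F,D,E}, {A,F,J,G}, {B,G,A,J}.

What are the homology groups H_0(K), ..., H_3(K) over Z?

K has 8 vertices, 19 edges, 19 triangles, 8 3-simplices.
rank ∂_0 = 0, rank ∂_1 = 7 ⇒ b_0 = 8 − 0 − 7 = 1; all invariant factors of ∂_1 are 1 so no torsion. So H_0 ≅ Z.
rank ∂_1 = 7, rank ∂_2 = 12 ⇒ b_1 = 19 − 7 − 12 = 0; all invariant factors of ∂_2 are 1 so no torsion. So H_1 ≅ 0.
rank ∂_2 = 12, rank ∂_3 = 7 ⇒ b_2 = 19 − 12 − 7 = 0; all invariant factors of ∂_3 are 1 so no torsion. So H_2 ≅ 0.
rank ∂_3 = 7, rank ∂_4 = 0 ⇒ b_3 = 8 − 7 − 0 = 1. So H_3 ≅ Z.

H_0 ≅ Z,  H_1 = 0,  H_2 = 0,  H_3 ≅ Z.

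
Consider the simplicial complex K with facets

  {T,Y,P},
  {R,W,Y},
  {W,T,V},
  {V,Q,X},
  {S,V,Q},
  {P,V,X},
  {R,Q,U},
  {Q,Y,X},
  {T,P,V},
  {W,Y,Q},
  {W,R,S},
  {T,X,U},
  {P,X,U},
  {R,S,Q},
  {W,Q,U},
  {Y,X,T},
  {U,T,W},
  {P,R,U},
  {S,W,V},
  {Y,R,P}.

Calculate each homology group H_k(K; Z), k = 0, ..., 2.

H_0 ≅ Z,  H_1 ≅ Z ⊕ Z/2,  H_2 = 0.

Fix the vertex order P < Q < R < S < T < U < V < W < X < Y and write every simplex with vertices in increasing order. Then dim K = 2 and the simplices of K are:

  0-simplices (10): P, Q, R, S, T, U, V, W, X, Y
  1-simplices (30): PR, PT, PU, PV, PX, PY, QR, QS, QU, QV, QW, QX, QY, RS, RU, RW, RY, SV, SW, TU, TV, TW, TX, TY, UW, UX, VW, VX, WY, XY
  2-simplices (20): PRU, PRY, PTV, PTY, PUX, PVX, QRS, QRU, QSV, QUW, QVX, QWY, QXY, RSW, RWY, SVW, TUW, TUX, TVW, TXY

Hence C_0 ≅ Z^10, C_1 ≅ Z^30, C_2 ≅ Z^20.

∂_1: C_1 → C_0 is given by ∂[p,q] = [q] − [p]. For instance
  ∂UW = W − U.
This gives a 10×30 integer matrix of rank 9; reducing to Smith normal form yields diagonal entries (1,1,1,1,1,1,1,1,1).

The boundary map ∂_2: C_2 → C_1 acts by ∂[p,q,r] = [q,r] − [p,r] + [p,q]. For instance
  ∂PTV = TV − PV + PT,
  ∂QUW = UW − QW + QU.
As a 30×20 matrix over Z this has rank 20, with invariant factors (1,1,1,1,1,1,1,1,1,1,1,1,1,1,1,1,1,1,1,2).

Reading off H_k = ker ∂_k / im ∂_{k+1}:

  H_0: rank C_0 − rank ∂_1 = 10 − 9 = 1, and the invariant factors of ∂_1 are all 1, so H_0 ≅ Z.
  H_1: rank ker ∂_1 − rank ∂_2 = (30 − 9) − 20 = 1, and ∂_2 has invariant factor 2 > 1, so H_1 ≅ Z ⊕ Z/2.
  H_2: rank ker ∂_2 − rank ∂_3 = (20 − 20) − 0 = 0, and there is no ∂_3, so H_2 ≅ 0.

As a check, the Euler characteristic is 10 − 30 + 20 = 0, which agrees with 1 − 1 + 0 = 0.
(K is a triangulation of the Klein bottle.)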